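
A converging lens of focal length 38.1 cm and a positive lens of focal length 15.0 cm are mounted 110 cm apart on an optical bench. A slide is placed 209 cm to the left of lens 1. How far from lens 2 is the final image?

19.6 cm

Lens 1: 1/d_i1 = 1/f₁ − 1/d_o1 = 1/(38.1) − 1/(209) = 0.02146, so d_i1 = 46.59 cm.
The intermediate image is 46.59 cm to the right of lens 1, which is 110 − (46.59) = 63.41 cm to the left of lens 2, so d_o2 = +63.41 cm.
Lens 2: 1/d_i2 = 1/f₂ − 1/d_o2 = 1/(15.0) − 1/(63.41) = 0.05090, so d_i2 = 19.6 cm.
The final image is real, 19.6 cm to the right of lens 2 (overall magnification ≈ 0.069).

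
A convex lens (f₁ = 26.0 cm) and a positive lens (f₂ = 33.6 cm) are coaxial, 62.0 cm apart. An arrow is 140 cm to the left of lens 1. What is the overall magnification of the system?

m = -2.17

Lens 1: 1/d_i1 = 1/(26.0) − 1/(140) = 0.03132, so d_i1 = 31.93 cm; m₁ = −d_i1/d_o1 = -0.2281.
d_o2 = 62.0 − (31.93) = 30.07 cm.
Lens 2: 1/d_i2 = 1/(33.6) − 1/(30.07) = -0.003494, so d_i2 = -286.2 cm; m₂ = −d_i2/d_o2 = +9.518.
m = m₁·m₂ = (-0.2281)(+9.518) = -2.17.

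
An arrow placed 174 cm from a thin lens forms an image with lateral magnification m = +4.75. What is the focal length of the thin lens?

f = 220 cm (converging)

m = −d_i/d_o ⇒ d_i = −m·d_o = −(+4.75)·(174) = -826.5 cm.
1/f = 1/d_o + 1/d_i = 1/(174) + 1/(-826.5) = 0.004537, so f = 220 cm.
Since f is positive, the thin lens is converging.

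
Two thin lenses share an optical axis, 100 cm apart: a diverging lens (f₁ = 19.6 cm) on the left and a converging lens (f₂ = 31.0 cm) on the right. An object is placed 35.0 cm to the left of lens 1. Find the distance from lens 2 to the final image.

Lens 1 is diverging, so f₁ = −19.6 cm.
Lens 1: 1/d_i1 = 1/f₁ − 1/d_o1 = 1/(-19.6) − 1/(35.0) = -0.07959, so d_i1 = -12.56 cm.
The intermediate image is 12.56 cm to the left of lens 1 (virtual), which is 100 − (-12.56) = 112.6 cm to the left of lens 2, so d_o2 = +112.6 cm.
Lens 2: 1/d_i2 = 1/f₂ − 1/d_o2 = 1/(31.0) − 1/(112.6) = 0.02338, so d_i2 = 42.8 cm.
The final image is real, 42.8 cm to the right of lens 2 (overall magnification ≈ -0.14).

42.8 cm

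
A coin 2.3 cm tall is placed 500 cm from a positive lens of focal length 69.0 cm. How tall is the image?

1/d_i = 1/f − 1/d_o = 1/(69.00) − 1/(500) = 0.01249, so d_i = 80.05 cm.
m = −d_i/d_o = -0.1601.
|h_i| = |m|·h_o = 0.1601 × 2.3 = 0.368 cm. The image is real, inverted and reduced, on the far side of the lens.

0.368 cm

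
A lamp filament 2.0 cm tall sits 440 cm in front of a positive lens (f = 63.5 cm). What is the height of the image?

1/d_i = 1/f − 1/d_o = 1/(63.50) − 1/(440) = 0.01348, so d_i = 74.21 cm.
m = −d_i/d_o = -0.1687.
|h_i| = |m|·h_o = 0.1687 × 2.0 = 0.337 cm. The image is real, inverted and reduced, on the far side of the lens.

0.337 cm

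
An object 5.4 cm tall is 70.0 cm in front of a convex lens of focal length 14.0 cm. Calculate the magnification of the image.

1/d_i = 1/f − 1/d_o = 1/(14.00) − 1/(70.0) = 0.05714, so d_i = 17.50 cm.
m = −d_i/d_o = −(17.50)/(70.0) = -0.250.
The image is real, inverted and reduced, on the far side of the lens.

m = -0.250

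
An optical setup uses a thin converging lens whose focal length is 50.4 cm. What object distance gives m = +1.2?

m = −d_i/d_o ⇒ d_i = −m·d_o.
1/f = 1/d_o + 1/d_i = 1/d_o − 1/(m·d_o) = (1 − 1/m)/d_o, so d_o = f(1 − 1/m) = (50.40)(1 − 1/(+1.2)) = 8.40 cm.

8.40 cm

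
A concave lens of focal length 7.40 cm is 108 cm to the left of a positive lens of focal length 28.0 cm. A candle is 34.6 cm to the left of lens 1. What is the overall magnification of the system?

m = -0.0573

f₁ = −7.40 cm (diverging).
Lens 1: 1/d_i1 = 1/(-7.40) − 1/(34.6) = -0.1640, so d_i1 = -6.096 cm; m₁ = −d_i1/d_o1 = +0.1762.
d_o2 = 108 − (-6.096) = 114.1 cm.
Lens 2: 1/d_i2 = 1/(28.0) − 1/(114.1) = 0.02695, so d_i2 = 37.11 cm; m₂ = −d_i2/d_o2 = -0.3252.
m = m₁·m₂ = (+0.1762)(-0.3252) = -0.0573.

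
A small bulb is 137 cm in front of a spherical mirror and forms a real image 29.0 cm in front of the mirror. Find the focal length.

f = 23.9 cm (concave)

Real image ⇒ d_i = +29.0 cm.
1/f = 1/d_o + 1/d_i = 1/(137) + 1/(29.0) = 0.04178, so f = 23.9 cm.
Since f is positive, the spherical mirror is concave.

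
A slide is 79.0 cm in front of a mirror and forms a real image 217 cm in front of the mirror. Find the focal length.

f = 57.9 cm (concave)

Real image ⇒ d_i = +217 cm.
1/f = 1/d_o + 1/d_i = 1/(79.0) + 1/(217) = 0.01727, so f = 57.9 cm.
Since f is positive, the mirror is concave.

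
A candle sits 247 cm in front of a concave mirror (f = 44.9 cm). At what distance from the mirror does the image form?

Mirror equation: 1/d_i = 1/f − 1/d_o = 1/(44.90) − 1/(247) = 0.02227 − 0.004049 = 0.01822, so d_i = 54.9 cm.
The image is real, inverted and reduced, in front of the mirror.

54.9 cm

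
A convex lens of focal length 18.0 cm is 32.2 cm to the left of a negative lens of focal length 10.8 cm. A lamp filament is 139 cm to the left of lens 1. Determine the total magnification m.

Lens 1: 1/d_i1 = 1/(18.0) − 1/(139) = 0.04836, so d_i1 = 20.68 cm; m₁ = −d_i1/d_o1 = -0.1488.
d_o2 = 32.2 − (20.68) = 11.52 cm.
f₂ = −10.8 cm (diverging).
Lens 2: 1/d_i2 = 1/(-10.8) − 1/(11.52) = -0.1794, so d_i2 = -5.574 cm; m₂ = −d_i2/d_o2 = +0.4839.
m = m₁·m₂ = (-0.1488)(+0.4839) = -0.0720.

m = -0.0720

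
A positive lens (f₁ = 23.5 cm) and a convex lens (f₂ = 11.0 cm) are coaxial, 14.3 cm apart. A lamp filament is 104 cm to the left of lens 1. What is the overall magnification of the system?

m = -0.119

Lens 1: 1/d_i1 = 1/(23.5) − 1/(104) = 0.03294, so d_i1 = 30.36 cm; m₁ = −d_i1/d_o1 = -0.2919.
d_o2 = 14.3 − (30.36) = -16.06 cm (virtual object).
Lens 2: 1/d_i2 = 1/(11.0) − 1/(-16.06) = 0.1532, so d_i2 = 6.528 cm; m₂ = −d_i2/d_o2 = +0.4065.
m = m₁·m₂ = (-0.2919)(+0.4065) = -0.119.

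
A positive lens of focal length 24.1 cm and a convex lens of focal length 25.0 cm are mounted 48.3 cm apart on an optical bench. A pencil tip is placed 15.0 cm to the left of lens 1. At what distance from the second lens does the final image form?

Lens 1: 1/d_i1 = 1/f₁ − 1/d_o1 = 1/(24.1) − 1/(15.0) = -0.02517, so d_i1 = -39.73 cm.
The intermediate image is 39.73 cm to the left of lens 1 (virtual), which is 48.3 − (-39.73) = 88.03 cm to the left of lens 2, so d_o2 = +88.03 cm.
Lens 2: 1/d_i2 = 1/f₂ − 1/d_o2 = 1/(25.0) − 1/(88.03) = 0.02864, so d_i2 = 34.9 cm.
The final image is real, 34.9 cm to the right of lens 2 (overall magnification ≈ -1.1).

34.9 cm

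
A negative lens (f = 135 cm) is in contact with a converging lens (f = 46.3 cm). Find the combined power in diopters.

P = +1.42 D

P₁ = 1/f₁ = 1/(-1.35 m) = -0.7407 D; P₂ = 1/f₂ = 1/(0.463 m) = +2.160 D.
For thin lenses in contact, P = P₁ + P₂ = (-0.7407) + (+2.160) = +1.42 D.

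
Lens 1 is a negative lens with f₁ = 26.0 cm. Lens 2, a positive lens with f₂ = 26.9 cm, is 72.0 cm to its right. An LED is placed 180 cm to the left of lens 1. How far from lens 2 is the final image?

Lens 1 is diverging, so f₁ = −26.0 cm.
Lens 1: 1/d_i1 = 1/f₁ − 1/d_o1 = 1/(-26.0) − 1/(180) = -0.04402, so d_i1 = -22.72 cm.
The intermediate image is 22.72 cm to the left of lens 1 (virtual), which is 72.0 − (-22.72) = 94.72 cm to the left of lens 2, so d_o2 = +94.72 cm.
Lens 2: 1/d_i2 = 1/f₂ − 1/d_o2 = 1/(26.9) − 1/(94.72) = 0.02662, so d_i2 = 37.6 cm.
The final image is real, 37.6 cm to the right of lens 2 (overall magnification ≈ -0.050).

37.6 cm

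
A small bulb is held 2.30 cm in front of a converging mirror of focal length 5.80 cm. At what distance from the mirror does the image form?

Mirror equation: 1/v = 1/f − 1/u = 1/(5.800) − 1/(2.30) = 0.1724 − 0.4348 = -0.2624, so v = -3.81 cm.
The image is virtual, upright and enlarged, behind the mirror.

3.81 cm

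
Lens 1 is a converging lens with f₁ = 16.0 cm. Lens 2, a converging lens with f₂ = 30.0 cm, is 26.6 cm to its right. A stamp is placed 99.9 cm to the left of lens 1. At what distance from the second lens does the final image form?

10.1 cm

Lens 1: 1/d_i1 = 1/f₁ − 1/d_o1 = 1/(16.0) − 1/(99.9) = 0.05249, so d_i1 = 19.05 cm.
The intermediate image is 19.05 cm to the right of lens 1, which is 26.6 − (19.05) = 7.550 cm to the left of lens 2, so d_o2 = +7.550 cm.
Lens 2: 1/d_i2 = 1/f₂ − 1/d_o2 = 1/(30.0) − 1/(7.550) = -0.09912, so d_i2 = -10.1 cm.
The final image is virtual, 10.1 cm to the left of lens 2 (overall magnification ≈ -0.25).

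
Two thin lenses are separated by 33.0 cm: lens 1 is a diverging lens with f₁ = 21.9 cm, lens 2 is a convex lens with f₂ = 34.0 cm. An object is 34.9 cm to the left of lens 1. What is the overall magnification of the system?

f₁ = −21.9 cm (diverging).
Lens 1: 1/d_i1 = 1/(-21.9) − 1/(34.9) = -0.07432, so d_i1 = -13.46 cm; m₁ = −d_i1/d_o1 = +0.3857.
d_o2 = 33.0 − (-13.46) = 46.46 cm.
Lens 2: 1/d_i2 = 1/(34.0) − 1/(46.46) = 0.007888, so d_i2 = 126.8 cm; m₂ = −d_i2/d_o2 = -2.729.
m = m₁·m₂ = (+0.3857)(-2.729) = -1.05.

m = -1.05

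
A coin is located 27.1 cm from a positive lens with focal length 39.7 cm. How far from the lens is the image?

85.4 cm

Lens equation: 1/q = 1/f − 1/p = 1/(39.70) − 1/(27.1) = 0.02519 − 0.03690 = -0.01171, so q = -85.4 cm.
The image is virtual, upright and enlarged, on the same side as the object.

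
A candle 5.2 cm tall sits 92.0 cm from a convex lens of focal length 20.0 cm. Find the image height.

1.44 cm

1/d_i = 1/f − 1/d_o = 1/(20.00) − 1/(92.0) = 0.03913, so d_i = 25.56 cm.
m = −d_i/d_o = -0.2778.
|h_i| = |m|·h_o = 0.2778 × 5.2 = 1.44 cm. The image is real, inverted and reduced, on the far side of the lens.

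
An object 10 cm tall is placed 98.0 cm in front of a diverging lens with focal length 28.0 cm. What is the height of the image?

For a diverging lens, f = -28.0 cm.
1/d_i = 1/f − 1/d_o = 1/(-28.00) − 1/(98.0) = -0.04592, so d_i = -21.78 cm.
m = −d_i/d_o = +0.2222.
|h_i| = |m|·h_o = 0.2222 × 10 = 2.22 cm. The image is virtual, upright and reduced, on the same side as the object.

2.22 cm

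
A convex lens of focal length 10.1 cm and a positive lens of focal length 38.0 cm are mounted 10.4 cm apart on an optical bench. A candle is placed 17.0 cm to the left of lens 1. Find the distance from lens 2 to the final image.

10.5 cm

Lens 1: 1/d_i1 = 1/f₁ − 1/d_o1 = 1/(10.1) − 1/(17.0) = 0.04019, so d_i1 = 24.88 cm.
The intermediate image is 24.88 cm to the right of lens 1, which lies 14.48 cm to the right of lens 2 — a virtual object — so d_o2 = −14.48 cm.
Lens 2: 1/d_i2 = 1/f₂ − 1/d_o2 = 1/(38.0) − 1/(-14.48) = 0.09538, so d_i2 = 10.5 cm.
The final image is real, 10.5 cm to the right of lens 2 (overall magnification ≈ -1.1).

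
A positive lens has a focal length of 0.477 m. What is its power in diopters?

P = +2.10 D

P = 1/f = 1/(0.477 m) = +2.10 D.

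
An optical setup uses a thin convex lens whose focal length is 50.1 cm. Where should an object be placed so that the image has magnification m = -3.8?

63.3 cm

m = −d_i/d_o ⇒ d_i = −m·d_o.
1/f = 1/d_o + 1/d_i = 1/d_o − 1/(m·d_o) = (1 − 1/m)/d_o, so d_o = f(1 − 1/m) = (50.10)(1 − 1/(-3.8)) = 63.3 cm.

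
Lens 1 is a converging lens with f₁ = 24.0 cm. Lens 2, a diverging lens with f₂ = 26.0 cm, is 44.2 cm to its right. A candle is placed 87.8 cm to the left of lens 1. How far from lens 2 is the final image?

7.81 cm

Lens 1: 1/d_i1 = 1/f₁ − 1/d_o1 = 1/(24.0) − 1/(87.8) = 0.03028, so d_i1 = 33.03 cm.
The intermediate image is 33.03 cm to the right of lens 1, which is 44.2 − (33.03) = 11.17 cm to the left of lens 2, so d_o2 = +11.17 cm.
Lens 2 is diverging, so f₂ = −26.0 cm.
Lens 2: 1/d_i2 = 1/f₂ − 1/d_o2 = 1/(-26.0) − 1/(11.17) = -0.1280, so d_i2 = -7.81 cm.
The final image is virtual, 7.81 cm to the left of lens 2 (overall magnification ≈ -0.26).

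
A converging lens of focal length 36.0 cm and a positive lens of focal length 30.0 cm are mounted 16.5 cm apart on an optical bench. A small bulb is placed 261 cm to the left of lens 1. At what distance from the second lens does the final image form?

13.7 cm

Lens 1: 1/d_i1 = 1/f₁ − 1/d_o1 = 1/(36.0) − 1/(261) = 0.02395, so d_i1 = 41.76 cm.
The intermediate image is 41.76 cm to the right of lens 1, which lies 25.26 cm to the right of lens 2 — a virtual object — so d_o2 = −25.26 cm.
Lens 2: 1/d_i2 = 1/f₂ − 1/d_o2 = 1/(30.0) − 1/(-25.26) = 0.07292, so d_i2 = 13.7 cm.
The final image is real, 13.7 cm to the right of lens 2 (overall magnification ≈ -0.087).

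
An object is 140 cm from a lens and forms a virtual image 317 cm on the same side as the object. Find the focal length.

f = 251 cm (converging)

Virtual image ⇒ d_i = −317 cm.
1/f = 1/d_o + 1/d_i = 1/(140) + 1/(-317) = 0.003988, so f = 251 cm.
Since f is positive, the lens is converging.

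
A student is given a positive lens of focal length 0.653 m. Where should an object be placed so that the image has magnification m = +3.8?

0.481 m

m = −d_i/d_o ⇒ d_i = −m·d_o.
1/f = 1/d_o + 1/d_i = 1/d_o − 1/(m·d_o) = (1 − 1/m)/d_o, so d_o = f(1 − 1/m) = (0.6530)(1 − 1/(+3.8)) = 0.481 m.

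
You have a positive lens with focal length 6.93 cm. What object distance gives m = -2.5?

9.70 cm

m = −d_i/d_o ⇒ d_i = −m·d_o.
1/f = 1/d_o + 1/d_i = 1/d_o − 1/(m·d_o) = (1 − 1/m)/d_o, so d_o = f(1 − 1/m) = (6.930)(1 − 1/(-2.5)) = 9.70 cm.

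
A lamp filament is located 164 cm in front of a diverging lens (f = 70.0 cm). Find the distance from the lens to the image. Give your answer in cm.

For a diverging lens, f = -70.0 cm.
Thin-lens equation: 1/v = 1/f − 1/u = 1/(-70.00) − 1/(164) = -0.01429 − 0.006098 = -0.02038, so v = -49.1 cm.
The image is virtual, upright and reduced, on the same side as the object.

49.1 cm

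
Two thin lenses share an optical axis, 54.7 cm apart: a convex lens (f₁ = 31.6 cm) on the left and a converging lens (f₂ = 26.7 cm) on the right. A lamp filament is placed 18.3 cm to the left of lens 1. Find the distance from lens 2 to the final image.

36.7 cm

Lens 1: 1/d_i1 = 1/f₁ − 1/d_o1 = 1/(31.6) − 1/(18.3) = -0.02300, so d_i1 = -43.48 cm.
The intermediate image is 43.48 cm to the left of lens 1 (virtual), which is 54.7 − (-43.48) = 98.18 cm to the left of lens 2, so d_o2 = +98.18 cm.
Lens 2: 1/d_i2 = 1/f₂ − 1/d_o2 = 1/(26.7) − 1/(98.18) = 0.02727, so d_i2 = 36.7 cm.
The final image is real, 36.7 cm to the right of lens 2 (overall magnification ≈ -0.89).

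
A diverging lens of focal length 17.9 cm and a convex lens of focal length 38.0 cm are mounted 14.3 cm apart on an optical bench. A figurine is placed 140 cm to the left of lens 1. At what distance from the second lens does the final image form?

146 cm

Lens 1 is diverging, so f₁ = −17.9 cm.
Lens 1: 1/d_i1 = 1/f₁ − 1/d_o1 = 1/(-17.9) − 1/(140) = -0.06301, so d_i1 = -15.87 cm.
The intermediate image is 15.87 cm to the left of lens 1 (virtual), which is 14.3 − (-15.87) = 30.17 cm to the left of lens 2, so d_o2 = +30.17 cm.
Lens 2: 1/d_i2 = 1/f₂ − 1/d_o2 = 1/(38.0) − 1/(30.17) = -0.006830, so d_i2 = -146 cm.
The final image is virtual, 146 cm to the left of lens 2 (overall magnification ≈ 0.55).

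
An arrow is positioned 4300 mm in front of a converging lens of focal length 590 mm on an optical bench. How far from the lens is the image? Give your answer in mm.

684 mm

Thin-lens equation: 1/s_i = 1/f − 1/s_o = 1/(590.0) − 1/(4300) = 0.001695 − 0.0002326 = 0.001462, so s_i = 684 mm.
The image is real, inverted and reduced, on the far side of the lens.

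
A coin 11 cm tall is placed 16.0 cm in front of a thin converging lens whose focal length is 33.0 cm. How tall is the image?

1/d_i = 1/f − 1/d_o = 1/(33.00) − 1/(16.0) = -0.03220, so d_i = -31.06 cm.
m = −d_i/d_o = +1.941.
|h_i| = |m|·h_o = 1.941 × 11 = 21.4 cm. The image is virtual, upright and enlarged, on the same side as the object.

21.4 cm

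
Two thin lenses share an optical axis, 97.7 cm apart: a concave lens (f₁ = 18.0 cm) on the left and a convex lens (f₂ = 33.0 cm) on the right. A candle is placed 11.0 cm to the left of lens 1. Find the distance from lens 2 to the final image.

Lens 1 is diverging, so f₁ = −18.0 cm.
Lens 1: 1/d_i1 = 1/f₁ − 1/d_o1 = 1/(-18.0) − 1/(11.0) = -0.1465, so d_i1 = -6.828 cm.
The intermediate image is 6.828 cm to the left of lens 1 (virtual), which is 97.7 − (-6.828) = 104.5 cm to the left of lens 2, so d_o2 = +104.5 cm.
Lens 2: 1/d_i2 = 1/f₂ − 1/d_o2 = 1/(33.0) − 1/(104.5) = 0.02073, so d_i2 = 48.2 cm.
The final image is real, 48.2 cm to the right of lens 2 (overall magnification ≈ -0.29).

48.2 cm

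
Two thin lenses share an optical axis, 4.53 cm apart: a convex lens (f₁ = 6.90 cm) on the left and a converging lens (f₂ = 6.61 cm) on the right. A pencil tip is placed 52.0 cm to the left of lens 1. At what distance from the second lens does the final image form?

2.26 cm

Lens 1: 1/d_i1 = 1/f₁ − 1/d_o1 = 1/(6.90) − 1/(52.0) = 0.1257, so d_i1 = 7.956 cm.
The intermediate image is 7.956 cm to the right of lens 1, which lies 3.426 cm to the right of lens 2 — a virtual object — so d_o2 = −3.426 cm.
Lens 2: 1/d_i2 = 1/f₂ − 1/d_o2 = 1/(6.61) − 1/(-3.426) = 0.4432, so d_i2 = 2.26 cm.
The final image is real, 2.26 cm to the right of lens 2 (overall magnification ≈ -0.10).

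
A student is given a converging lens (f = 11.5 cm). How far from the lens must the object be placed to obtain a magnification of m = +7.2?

9.90 cm

m = −d_i/d_o ⇒ d_i = −m·d_o.
1/f = 1/d_o + 1/d_i = 1/d_o − 1/(m·d_o) = (1 − 1/m)/d_o, so d_o = f(1 − 1/m) = (11.50)(1 − 1/(+7.2)) = 9.90 cm.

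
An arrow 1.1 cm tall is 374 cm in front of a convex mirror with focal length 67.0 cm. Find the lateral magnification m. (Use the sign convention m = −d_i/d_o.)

For a convex mirror, f = -67.0 cm.
1/d_i = 1/f − 1/d_o = 1/(-67.00) − 1/(374) = -0.01760, so d_i = -56.82 cm.
m = −d_i/d_o = −(-56.82)/(374) = +0.152.
The image is virtual, upright and reduced, behind the mirror.

m = +0.152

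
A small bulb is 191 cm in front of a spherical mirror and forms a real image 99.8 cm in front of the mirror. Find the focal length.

f = 65.5 cm (concave)

Real image ⇒ d_i = +99.8 cm.
1/f = 1/d_o + 1/d_i = 1/(191) + 1/(99.8) = 0.01526, so f = 65.5 cm.
Since f is positive, the spherical mirror is concave.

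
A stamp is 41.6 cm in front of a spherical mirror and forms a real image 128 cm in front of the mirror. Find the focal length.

f = 31.4 cm (concave)

Real image ⇒ d_i = +128 cm.
1/f = 1/d_o + 1/d_i = 1/(41.6) + 1/(128) = 0.03185, so f = 31.4 cm.
Since f is positive, the spherical mirror is concave.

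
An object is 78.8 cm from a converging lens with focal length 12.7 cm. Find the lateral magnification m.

1/d_i = 1/f − 1/d_o = 1/(12.70) − 1/(78.8) = 0.06605, so d_i = 15.14 cm.
m = −d_i/d_o = −(15.14)/(78.8) = -0.192.
The image is real, inverted and reduced, on the far side of the lens.

m = -0.192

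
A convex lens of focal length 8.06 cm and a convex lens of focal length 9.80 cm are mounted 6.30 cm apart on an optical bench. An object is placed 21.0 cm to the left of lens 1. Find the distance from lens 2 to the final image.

4.01 cm

Lens 1: 1/d_i1 = 1/f₁ − 1/d_o1 = 1/(8.06) − 1/(21.0) = 0.07645, so d_i1 = 13.08 cm.
The intermediate image is 13.08 cm to the right of lens 1, which lies 6.780 cm to the right of lens 2 — a virtual object — so d_o2 = −6.780 cm.
Lens 2: 1/d_i2 = 1/f₂ − 1/d_o2 = 1/(9.80) − 1/(-6.780) = 0.2495, so d_i2 = 4.01 cm.
The final image is real, 4.01 cm to the right of lens 2 (overall magnification ≈ -0.37).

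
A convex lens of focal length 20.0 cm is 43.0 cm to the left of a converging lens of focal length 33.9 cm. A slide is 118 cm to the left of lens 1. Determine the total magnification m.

m = -0.462

Lens 1: 1/d_i1 = 1/(20.0) − 1/(118) = 0.04153, so d_i1 = 24.08 cm; m₁ = −d_i1/d_o1 = -0.2041.
d_o2 = 43.0 − (24.08) = 18.92 cm.
Lens 2: 1/d_i2 = 1/(33.9) − 1/(18.92) = -0.02336, so d_i2 = -42.82 cm; m₂ = −d_i2/d_o2 = +2.263.
m = m₁·m₂ = (-0.2041)(+2.263) = -0.462.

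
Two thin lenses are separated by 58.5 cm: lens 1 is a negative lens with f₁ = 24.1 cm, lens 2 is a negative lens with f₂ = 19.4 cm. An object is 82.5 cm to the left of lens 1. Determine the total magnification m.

m = +0.0454

f₁ = −24.1 cm (diverging).
Lens 1: 1/d_i1 = 1/(-24.1) − 1/(82.5) = -0.05361, so d_i1 = -18.65 cm; m₁ = −d_i1/d_o1 = +0.2261.
d_o2 = 58.5 − (-18.65) = 77.15 cm.
f₂ = −19.4 cm (diverging).
Lens 2: 1/d_i2 = 1/(-19.4) − 1/(77.15) = -0.06451, so d_i2 = -15.50 cm; m₂ = −d_i2/d_o2 = +0.2009.
m = m₁·m₂ = (+0.2261)(+0.2009) = +0.0454.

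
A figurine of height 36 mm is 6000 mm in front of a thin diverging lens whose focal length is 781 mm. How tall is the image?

For a diverging lens, f = -781 mm.
1/d_i = 1/f − 1/d_o = 1/(-781.0) − 1/(6000) = -0.001447, so d_i = -691.0 mm.
m = −d_i/d_o = +0.1152.
|h_i| = |m|·h_o = 0.1152 × 36 = 4.15 mm. The image is virtual, upright and reduced, on the same side as the object.

4.15 mm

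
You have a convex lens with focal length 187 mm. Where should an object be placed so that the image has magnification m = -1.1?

m = −d_i/d_o ⇒ d_i = −m·d_o.
1/f = 1/d_o + 1/d_i = 1/d_o − 1/(m·d_o) = (1 − 1/m)/d_o, so d_o = f(1 − 1/m) = (187.0)(1 − 1/(-1.1)) = 357 mm.

357 mm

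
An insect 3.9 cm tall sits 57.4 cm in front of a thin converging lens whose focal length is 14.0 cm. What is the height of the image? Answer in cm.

1.26 cm

1/d_i = 1/f − 1/d_o = 1/(14.00) − 1/(57.4) = 0.05401, so d_i = 18.52 cm.
m = −d_i/d_o = -0.3226.
|h_i| = |m|·h_o = 0.3226 × 3.9 = 1.26 cm. The image is real, inverted and reduced, on the far side of the lens.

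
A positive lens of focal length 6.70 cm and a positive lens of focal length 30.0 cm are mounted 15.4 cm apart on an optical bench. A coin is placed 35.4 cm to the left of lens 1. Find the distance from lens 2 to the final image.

9.36 cm

Lens 1: 1/d_i1 = 1/f₁ − 1/d_o1 = 1/(6.70) − 1/(35.4) = 0.1210, so d_i1 = 8.264 cm.
The intermediate image is 8.264 cm to the right of lens 1, which is 15.4 − (8.264) = 7.136 cm to the left of lens 2, so d_o2 = +7.136 cm.
Lens 2: 1/d_i2 = 1/f₂ − 1/d_o2 = 1/(30.0) − 1/(7.136) = -0.1068, so d_i2 = -9.36 cm.
The final image is virtual, 9.36 cm to the left of lens 2 (overall magnification ≈ -0.31).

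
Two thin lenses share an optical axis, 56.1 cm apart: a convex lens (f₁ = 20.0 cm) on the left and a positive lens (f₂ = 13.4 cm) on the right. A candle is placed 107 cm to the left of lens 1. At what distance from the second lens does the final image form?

23.3 cm

Lens 1: 1/d_i1 = 1/f₁ − 1/d_o1 = 1/(20.0) − 1/(107) = 0.04065, so d_i1 = 24.60 cm.
The intermediate image is 24.60 cm to the right of lens 1, which is 56.1 − (24.60) = 31.50 cm to the left of lens 2, so d_o2 = +31.50 cm.
Lens 2: 1/d_i2 = 1/f₂ − 1/d_o2 = 1/(13.4) − 1/(31.50) = 0.04288, so d_i2 = 23.3 cm.
The final image is real, 23.3 cm to the right of lens 2 (overall magnification ≈ 0.17).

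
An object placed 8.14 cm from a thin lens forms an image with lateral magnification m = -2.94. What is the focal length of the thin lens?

m = −d_i/d_o ⇒ d_i = −m·d_o = −(-2.94)·(8.14) = 23.93 cm.
1/f = 1/d_o + 1/d_i = 1/(8.14) + 1/(23.93) = 0.1646, so f = 6.07 cm.
Since f is positive, the thin lens is converging.

f = 6.07 cm (converging)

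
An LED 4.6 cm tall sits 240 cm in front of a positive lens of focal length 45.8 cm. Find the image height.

1.08 cm

1/d_i = 1/f − 1/d_o = 1/(45.80) − 1/(240) = 0.01767, so d_i = 56.60 cm.
m = −d_i/d_o = -0.2358.
|h_i| = |m|·h_o = 0.2358 × 4.6 = 1.08 cm. The image is real, inverted and reduced, on the far side of the lens.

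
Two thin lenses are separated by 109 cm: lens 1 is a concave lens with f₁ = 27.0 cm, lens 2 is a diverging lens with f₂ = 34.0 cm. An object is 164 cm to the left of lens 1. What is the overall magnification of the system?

f₁ = −27.0 cm (diverging).
Lens 1: 1/d_i1 = 1/(-27.0) − 1/(164) = -0.04313, so d_i1 = -23.18 cm; m₁ = −d_i1/d_o1 = +0.1413.
d_o2 = 109 − (-23.18) = 132.2 cm.
f₂ = −34.0 cm (diverging).
Lens 2: 1/d_i2 = 1/(-34.0) − 1/(132.2) = -0.03698, so d_i2 = -27.04 cm; m₂ = −d_i2/d_o2 = +0.2046.
m = m₁·m₂ = (+0.1413)(+0.2046) = +0.0289.

m = +0.0289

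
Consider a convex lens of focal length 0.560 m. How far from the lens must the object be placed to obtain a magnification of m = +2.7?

0.353 m

m = −d_i/d_o ⇒ d_i = −m·d_o.
1/f = 1/d_o + 1/d_i = 1/d_o − 1/(m·d_o) = (1 − 1/m)/d_o, so d_o = f(1 − 1/m) = (0.5600)(1 − 1/(+2.7)) = 0.353 m.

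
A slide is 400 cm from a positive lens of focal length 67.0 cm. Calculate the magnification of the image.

m = -0.201

1/d_i = 1/f − 1/d_o = 1/(67.00) − 1/(400) = 0.01243, so d_i = 80.48 cm.
m = −d_i/d_o = −(80.48)/(400) = -0.201.
The image is real, inverted and reduced, on the far side of the lens.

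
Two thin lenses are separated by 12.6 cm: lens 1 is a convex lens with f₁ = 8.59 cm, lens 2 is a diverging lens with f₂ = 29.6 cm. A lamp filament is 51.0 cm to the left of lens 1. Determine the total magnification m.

Lens 1: 1/d_i1 = 1/(8.59) − 1/(51.0) = 0.09681, so d_i1 = 10.33 cm; m₁ = −d_i1/d_o1 = -0.2025.
d_o2 = 12.6 − (10.33) = 2.270 cm.
f₂ = −29.6 cm (diverging).
Lens 2: 1/d_i2 = 1/(-29.6) − 1/(2.270) = -0.4743, so d_i2 = -2.108 cm; m₂ = −d_i2/d_o2 = +0.9288.
m = m₁·m₂ = (-0.2025)(+0.9288) = -0.188.

m = -0.188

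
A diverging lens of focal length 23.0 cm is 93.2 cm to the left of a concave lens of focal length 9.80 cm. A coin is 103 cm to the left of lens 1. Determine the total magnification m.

f₁ = −23.0 cm (diverging).
Lens 1: 1/d_i1 = 1/(-23.0) − 1/(103) = -0.05319, so d_i1 = -18.80 cm; m₁ = −d_i1/d_o1 = +0.1825.
d_o2 = 93.2 − (-18.80) = 112.0 cm.
f₂ = −9.80 cm (diverging).
Lens 2: 1/d_i2 = 1/(-9.80) − 1/(112.0) = -0.1110, so d_i2 = -9.011 cm; m₂ = −d_i2/d_o2 = +0.08046.
m = m₁·m₂ = (+0.1825)(+0.08046) = +0.0147.

m = +0.0147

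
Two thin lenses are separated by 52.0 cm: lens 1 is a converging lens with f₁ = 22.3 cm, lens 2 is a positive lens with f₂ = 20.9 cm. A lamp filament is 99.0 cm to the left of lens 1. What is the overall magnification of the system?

m = +2.62

Lens 1: 1/d_i1 = 1/(22.3) − 1/(99.0) = 0.03474, so d_i1 = 28.78 cm; m₁ = −d_i1/d_o1 = -0.2907.
d_o2 = 52.0 − (28.78) = 23.22 cm.
Lens 2: 1/d_i2 = 1/(20.9) − 1/(23.22) = 0.004781, so d_i2 = 209.2 cm; m₂ = −d_i2/d_o2 = -9.009.
m = m₁·m₂ = (-0.2907)(-9.009) = +2.62.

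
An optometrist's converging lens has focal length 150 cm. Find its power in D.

P = +0.667 D

f = 150 cm = 1.50 m.
P = 1/f = 1/(1.50 m) = +0.667 D.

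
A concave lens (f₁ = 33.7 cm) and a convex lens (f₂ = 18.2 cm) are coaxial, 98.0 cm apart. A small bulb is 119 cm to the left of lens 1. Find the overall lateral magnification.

f₁ = −33.7 cm (diverging).
Lens 1: 1/d_i1 = 1/(-33.7) − 1/(119) = -0.03808, so d_i1 = -26.26 cm; m₁ = −d_i1/d_o1 = +0.2207.
d_o2 = 98.0 − (-26.26) = 124.3 cm.
Lens 2: 1/d_i2 = 1/(18.2) − 1/(124.3) = 0.04690, so d_i2 = 21.32 cm; m₂ = −d_i2/d_o2 = -0.1715.
m = m₁·m₂ = (+0.2207)(-0.1715) = -0.0379.

m = -0.0379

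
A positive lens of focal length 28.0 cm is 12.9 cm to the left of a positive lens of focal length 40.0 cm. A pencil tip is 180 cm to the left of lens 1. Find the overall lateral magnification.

Lens 1: 1/d_i1 = 1/(28.0) − 1/(180) = 0.03016, so d_i1 = 33.16 cm; m₁ = −d_i1/d_o1 = -0.1842.
d_o2 = 12.9 − (33.16) = -20.26 cm (virtual object).
Lens 2: 1/d_i2 = 1/(40.0) − 1/(-20.26) = 0.07436, so d_i2 = 13.45 cm; m₂ = −d_i2/d_o2 = +0.6638.
m = m₁·m₂ = (-0.1842)(+0.6638) = -0.122.

m = -0.122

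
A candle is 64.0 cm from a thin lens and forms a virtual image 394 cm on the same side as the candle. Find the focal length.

f = 76.4 cm (converging)

Virtual image ⇒ d_i = −394 cm.
1/f = 1/d_o + 1/d_i = 1/(64.0) + 1/(-394) = 0.01309, so f = 76.4 cm.
Since f is positive, the thin lens is converging.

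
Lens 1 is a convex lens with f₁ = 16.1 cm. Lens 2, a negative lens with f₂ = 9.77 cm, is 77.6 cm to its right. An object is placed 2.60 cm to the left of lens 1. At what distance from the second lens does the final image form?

8.71 cm

Lens 1: 1/d_i1 = 1/f₁ − 1/d_o1 = 1/(16.1) − 1/(2.60) = -0.3225, so d_i1 = -3.101 cm.
The intermediate image is 3.101 cm to the left of lens 1 (virtual), which is 77.6 − (-3.101) = 80.70 cm to the left of lens 2, so d_o2 = +80.70 cm.
Lens 2 is diverging, so f₂ = −9.77 cm.
Lens 2: 1/d_i2 = 1/f₂ − 1/d_o2 = 1/(-9.77) − 1/(80.70) = -0.1147, so d_i2 = -8.71 cm.
The final image is virtual, 8.71 cm to the left of lens 2 (overall magnification ≈ 0.13).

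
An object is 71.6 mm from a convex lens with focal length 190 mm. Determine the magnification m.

1/d_i = 1/f − 1/d_o = 1/(190.0) − 1/(71.6) = -0.008703, so d_i = -114.9 mm.
m = −d_i/d_o = −(-114.9)/(71.6) = +1.60.
The image is virtual, upright and enlarged, on the same side as the object.

m = +1.60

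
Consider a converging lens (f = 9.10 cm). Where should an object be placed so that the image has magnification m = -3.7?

11.6 cm

m = −d_i/d_o ⇒ d_i = −m·d_o.
1/f = 1/d_o + 1/d_i = 1/d_o − 1/(m·d_o) = (1 − 1/m)/d_o, so d_o = f(1 − 1/m) = (9.100)(1 − 1/(-3.7)) = 11.6 cm.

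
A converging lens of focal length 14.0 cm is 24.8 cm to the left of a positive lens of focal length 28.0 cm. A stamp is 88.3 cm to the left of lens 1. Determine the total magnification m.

m = -0.266

Lens 1: 1/d_i1 = 1/(14.0) − 1/(88.3) = 0.06010, so d_i1 = 16.64 cm; m₁ = −d_i1/d_o1 = -0.1884.
d_o2 = 24.8 − (16.64) = 8.160 cm.
Lens 2: 1/d_i2 = 1/(28.0) − 1/(8.160) = -0.08683, so d_i2 = -11.52 cm; m₂ = −d_i2/d_o2 = +1.411.
m = m₁·m₂ = (-0.1884)(+1.411) = -0.266.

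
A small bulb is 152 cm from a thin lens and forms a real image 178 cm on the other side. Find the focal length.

f = 82.0 cm (converging)

Real image ⇒ d_i = +178 cm.
1/f = 1/d_o + 1/d_i = 1/(152) + 1/(178) = 0.01220, so f = 82.0 cm.
Since f is positive, the thin lens is converging.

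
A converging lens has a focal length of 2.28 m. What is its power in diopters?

P = +0.439 D

P = 1/f = 1/(2.28 m) = +0.439 D.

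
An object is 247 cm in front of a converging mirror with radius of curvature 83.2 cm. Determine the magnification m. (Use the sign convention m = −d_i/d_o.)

f = R/2 = 83.2/2 = 41.60 cm.
1/d_i = 1/f − 1/d_o = 1/(41.60) − 1/(247) = 0.01999, so d_i = 50.03 cm.
m = −d_i/d_o = −(50.03)/(247) = -0.203.
The image is real, inverted and reduced, in front of the mirror.

m = -0.203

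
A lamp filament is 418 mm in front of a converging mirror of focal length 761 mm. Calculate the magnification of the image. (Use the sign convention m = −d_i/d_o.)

m = +2.22

1/d_i = 1/f − 1/d_o = 1/(761.0) − 1/(418) = -0.001078, so d_i = -927.4 mm.
m = −d_i/d_o = −(-927.4)/(418) = +2.22.
The image is virtual, upright and enlarged, behind the mirror.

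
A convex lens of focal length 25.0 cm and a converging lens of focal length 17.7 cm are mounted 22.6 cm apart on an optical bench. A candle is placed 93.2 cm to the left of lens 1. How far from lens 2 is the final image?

6.99 cm

Lens 1: 1/d_i1 = 1/f₁ − 1/d_o1 = 1/(25.0) − 1/(93.2) = 0.02927, so d_i1 = 34.16 cm.
The intermediate image is 34.16 cm to the right of lens 1, which lies 11.56 cm to the right of lens 2 — a virtual object — so d_o2 = −11.56 cm.
Lens 2: 1/d_i2 = 1/f₂ − 1/d_o2 = 1/(17.7) − 1/(-11.56) = 0.1430, so d_i2 = 6.99 cm.
The final image is real, 6.99 cm to the right of lens 2 (overall magnification ≈ -0.22).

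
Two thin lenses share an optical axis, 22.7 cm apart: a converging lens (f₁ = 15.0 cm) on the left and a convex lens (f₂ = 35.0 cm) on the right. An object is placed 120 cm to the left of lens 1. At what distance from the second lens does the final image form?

6.61 cm

Lens 1: 1/d_i1 = 1/f₁ − 1/d_o1 = 1/(15.0) − 1/(120) = 0.05833, so d_i1 = 17.14 cm.
The intermediate image is 17.14 cm to the right of lens 1, which is 22.7 − (17.14) = 5.560 cm to the left of lens 2, so d_o2 = +5.560 cm.
Lens 2: 1/d_i2 = 1/f₂ − 1/d_o2 = 1/(35.0) − 1/(5.560) = -0.1513, so d_i2 = -6.61 cm.
The final image is virtual, 6.61 cm to the left of lens 2 (overall magnification ≈ -0.17).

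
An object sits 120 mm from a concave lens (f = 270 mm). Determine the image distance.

For a concave lens, f = -270 mm.
Lens equation: 1/d_i = 1/f − 1/d_o = 1/(-270.0) − 1/(120) = -0.003704 − 0.008333 = -0.01204, so d_i = -83.1 mm.
The image is virtual, upright and reduced, on the same side as the object.

83.1 mm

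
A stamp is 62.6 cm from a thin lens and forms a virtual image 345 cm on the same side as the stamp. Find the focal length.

Virtual image ⇒ d_i = −345 cm.
1/f = 1/d_o + 1/d_i = 1/(62.6) + 1/(-345) = 0.01308, so f = 76.5 cm.
Since f is positive, the thin lens is converging.

f = 76.5 cm (converging)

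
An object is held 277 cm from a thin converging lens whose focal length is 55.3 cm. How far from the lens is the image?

Thin-lens equation: 1/s_i = 1/f − 1/s_o = 1/(55.30) − 1/(277) = 0.01808 − 0.003610 = 0.01447, so s_i = 69.1 cm.
The image is real, inverted and reduced, on the far side of the lens.

69.1 cm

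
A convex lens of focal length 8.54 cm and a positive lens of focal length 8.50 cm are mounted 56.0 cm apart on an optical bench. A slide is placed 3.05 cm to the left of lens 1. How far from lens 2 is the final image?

9.88 cm

Lens 1: 1/d_i1 = 1/f₁ − 1/d_o1 = 1/(8.54) − 1/(3.05) = -0.2108, so d_i1 = -4.744 cm.
The intermediate image is 4.744 cm to the left of lens 1 (virtual), which is 56.0 − (-4.744) = 60.74 cm to the left of lens 2, so d_o2 = +60.74 cm.
Lens 2: 1/d_i2 = 1/f₂ − 1/d_o2 = 1/(8.50) − 1/(60.74) = 0.1012, so d_i2 = 9.88 cm.
The final image is real, 9.88 cm to the right of lens 2 (overall magnification ≈ -0.25).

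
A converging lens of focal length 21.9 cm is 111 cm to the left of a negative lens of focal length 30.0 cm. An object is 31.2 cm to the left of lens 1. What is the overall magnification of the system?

Lens 1: 1/d_i1 = 1/(21.9) − 1/(31.2) = 0.01361, so d_i1 = 73.47 cm; m₁ = −d_i1/d_o1 = -2.355.
d_o2 = 111 − (73.47) = 37.53 cm.
f₂ = −30.0 cm (diverging).
Lens 2: 1/d_i2 = 1/(-30.0) − 1/(37.53) = -0.05998, so d_i2 = -16.67 cm; m₂ = −d_i2/d_o2 = +0.4442.
m = m₁·m₂ = (-2.355)(+0.4442) = -1.05.

m = -1.05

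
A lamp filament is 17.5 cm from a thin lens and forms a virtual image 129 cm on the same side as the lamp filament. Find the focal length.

f = 20.2 cm (converging)

Virtual image ⇒ d_i = −129 cm.
1/f = 1/d_o + 1/d_i = 1/(17.5) + 1/(-129) = 0.04939, so f = 20.2 cm.
Since f is positive, the thin lens is converging.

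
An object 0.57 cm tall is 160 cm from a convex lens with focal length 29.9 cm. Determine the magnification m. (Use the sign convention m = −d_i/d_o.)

1/d_i = 1/f − 1/d_o = 1/(29.90) − 1/(160) = 0.02719, so d_i = 36.77 cm.
m = −d_i/d_o = −(36.77)/(160) = -0.230.
The image is real, inverted and reduced, on the far side of the lens.

m = -0.230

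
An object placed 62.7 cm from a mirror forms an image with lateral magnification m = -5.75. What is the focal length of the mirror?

f = 53.4 cm (concave)

m = −d_i/d_o ⇒ d_i = −m·d_o = −(-5.75)·(62.7) = 360.5 cm.
1/f = 1/d_o + 1/d_i = 1/(62.7) + 1/(360.5) = 0.01872, so f = 53.4 cm.
Since f is positive, the mirror is concave.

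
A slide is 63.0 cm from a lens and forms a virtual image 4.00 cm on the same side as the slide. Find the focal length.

Virtual image ⇒ d_i = −4.00 cm.
1/f = 1/d_o + 1/d_i = 1/(63.0) + 1/(-4.00) = -0.2341, so f = -4.27 cm.
Since f is negative, the lens is diverging.

f = -4.27 cm (diverging)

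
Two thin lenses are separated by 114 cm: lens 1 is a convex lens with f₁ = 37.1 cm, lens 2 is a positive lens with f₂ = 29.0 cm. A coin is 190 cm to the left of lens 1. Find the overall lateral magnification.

m = +0.181

Lens 1: 1/d_i1 = 1/(37.1) − 1/(190) = 0.02169, so d_i1 = 46.10 cm; m₁ = −d_i1/d_o1 = -0.2426.
d_o2 = 114 − (46.10) = 67.90 cm.
Lens 2: 1/d_i2 = 1/(29.0) − 1/(67.90) = 0.01976, so d_i2 = 50.62 cm; m₂ = −d_i2/d_o2 = -0.7455.
m = m₁·m₂ = (-0.2426)(-0.7455) = +0.181.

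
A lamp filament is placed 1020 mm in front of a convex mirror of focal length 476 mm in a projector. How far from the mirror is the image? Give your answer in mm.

325 mm

For a convex mirror, f = -476 mm.
Mirror equation: 1/d_i = 1/f − 1/d_o = 1/(-476.0) − 1/(1020) = -0.002101 − 0.0009804 = -0.003081, so d_i = -325 mm.
The image is virtual, upright and reduced, behind the mirror.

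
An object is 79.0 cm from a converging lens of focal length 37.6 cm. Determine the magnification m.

m = -0.908

1/d_i = 1/f − 1/d_o = 1/(37.60) − 1/(79.0) = 0.01394, so d_i = 71.75 cm.
m = −d_i/d_o = −(71.75)/(79.0) = -0.908.
The image is real, inverted and reduced, on the far side of the lens.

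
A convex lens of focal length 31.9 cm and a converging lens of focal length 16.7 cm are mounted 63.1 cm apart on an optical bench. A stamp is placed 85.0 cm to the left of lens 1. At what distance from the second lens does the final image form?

43.1 cm

Lens 1: 1/d_i1 = 1/f₁ − 1/d_o1 = 1/(31.9) − 1/(85.0) = 0.01958, so d_i1 = 51.06 cm.
The intermediate image is 51.06 cm to the right of lens 1, which is 63.1 − (51.06) = 12.04 cm to the left of lens 2, so d_o2 = +12.04 cm.
Lens 2: 1/d_i2 = 1/f₂ − 1/d_o2 = 1/(16.7) − 1/(12.04) = -0.02318, so d_i2 = -43.1 cm.
The final image is virtual, 43.1 cm to the left of lens 2 (overall magnification ≈ -2.2).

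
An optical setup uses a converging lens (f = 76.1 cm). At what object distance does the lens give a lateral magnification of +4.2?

58.0 cm

m = −d_i/d_o ⇒ d_i = −m·d_o.
1/f = 1/d_o + 1/d_i = 1/d_o − 1/(m·d_o) = (1 − 1/m)/d_o, so d_o = f(1 − 1/m) = (76.10)(1 − 1/(+4.2)) = 58.0 cm.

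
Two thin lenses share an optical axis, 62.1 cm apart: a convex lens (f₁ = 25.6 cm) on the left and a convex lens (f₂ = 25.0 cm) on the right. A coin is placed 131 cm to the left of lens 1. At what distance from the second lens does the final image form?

Lens 1: 1/d_i1 = 1/f₁ − 1/d_o1 = 1/(25.6) − 1/(131) = 0.03143, so d_i1 = 31.82 cm.
The intermediate image is 31.82 cm to the right of lens 1, which is 62.1 − (31.82) = 30.28 cm to the left of lens 2, so d_o2 = +30.28 cm.
Lens 2: 1/d_i2 = 1/f₂ − 1/d_o2 = 1/(25.0) − 1/(30.28) = 0.006975, so d_i2 = 143 cm.
The final image is real, 143 cm to the right of lens 2 (overall magnification ≈ 1.1).

143 cm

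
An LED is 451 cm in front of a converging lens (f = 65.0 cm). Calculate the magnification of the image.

1/d_i = 1/f − 1/d_o = 1/(65.00) − 1/(451) = 0.01317, so d_i = 75.95 cm.
m = −d_i/d_o = −(75.95)/(451) = -0.168.
The image is real, inverted and reduced, on the far side of the lens.

m = -0.168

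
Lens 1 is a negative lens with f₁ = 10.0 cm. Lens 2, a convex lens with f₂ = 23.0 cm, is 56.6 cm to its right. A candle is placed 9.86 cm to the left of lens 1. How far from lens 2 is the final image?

36.7 cm

Lens 1 is diverging, so f₁ = −10.0 cm.
Lens 1: 1/d_i1 = 1/f₁ − 1/d_o1 = 1/(-10.0) − 1/(9.86) = -0.2014, so d_i1 = -4.965 cm.
The intermediate image is 4.965 cm to the left of lens 1 (virtual), which is 56.6 − (-4.965) = 61.56 cm to the left of lens 2, so d_o2 = +61.56 cm.
Lens 2: 1/d_i2 = 1/f₂ − 1/d_o2 = 1/(23.0) − 1/(61.56) = 0.02723, so d_i2 = 36.7 cm.
The final image is real, 36.7 cm to the right of lens 2 (overall magnification ≈ -0.30).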